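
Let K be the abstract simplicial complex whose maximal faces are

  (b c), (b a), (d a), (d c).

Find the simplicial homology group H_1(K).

H_1 ≅ Z.

Fix the vertex order a < b < c < d and write every simplex with vertices in increasing order. Then dim K = 1 and the simplices of K are:

  0-simplices (4): a, b, c, d
  1-simplices (4): ab, ad, bc, cd

Hence C_0 ≅ Z^4, C_1 ≅ Z^4.

Boundary ∂_1: C_1 → C_0 sends each edge [p,q] (with p < q) to q − p.
The resulting 4×4 matrix has rank 3, and its Smith normal form has invariant factors (1,1,1).

Reading off H_k = ker ∂_k / im ∂_{k+1}:

  H_1: rank ker ∂_1 − rank ∂_2 = (4 − 3) − 0 = 1, and there is no ∂_2, so H_1 ≅ Z.

(K is a triangulation of the circle S^1.)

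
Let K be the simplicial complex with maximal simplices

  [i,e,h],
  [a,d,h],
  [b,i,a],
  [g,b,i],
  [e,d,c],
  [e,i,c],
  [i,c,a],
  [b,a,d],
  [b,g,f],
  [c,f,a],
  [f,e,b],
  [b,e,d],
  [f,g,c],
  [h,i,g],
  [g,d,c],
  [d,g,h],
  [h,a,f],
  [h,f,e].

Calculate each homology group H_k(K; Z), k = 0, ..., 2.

H_0 = Z,  H_1 = Z^2,  H_2 = Z.

K has 9 vertices, 27 edges, 18 triangles.
rank ∂_0 = 0, rank ∂_1 = 8 ⇒ b_0 = 9 − 0 − 8 = 1; all invariant factors of ∂_1 are 1 so no torsion. So H_0 ≅ Z.
rank ∂_1 = 8, rank ∂_2 = 17 ⇒ b_1 = 27 − 8 − 17 = 2; all invariant factors of ∂_2 are 1 so no torsion. So H_1 ≅ Z^2.
rank ∂_2 = 17, rank ∂_3 = 0 ⇒ b_2 = 18 − 17 − 0 = 1. So H_2 ≅ Z.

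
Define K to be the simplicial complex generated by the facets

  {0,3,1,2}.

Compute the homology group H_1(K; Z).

We work with the vertex ordering 0 < 1 < 2 < 3. The simplices of K, each written with vertices in increasing order, are:

  0-simplices (4): [0], [1], [2], [3]
  1-simplices (6): [0,1], [0,2], [0,3], [1,2], [1,3], [2,3]
  2-simplices (4): [0,1,2], [0,1,3], [0,2,3], [1,2,3]
  3-simplices (1): [0,1,2,3]

so the chain groups are C_0 ≅ Z^4, C_1 ≅ Z^6, C_2 ≅ Z^4, C_3 ≅ Z^1.

The boundary map ∂_1: C_1 → C_0 maps an edge to its endpoints' difference, ∂[p,q] = q − p.
This gives a 4×6 integer matrix of rank 3; reducing to Smith normal form yields diagonal entries (1,1,1).

The boundary map ∂_2: C_2 → C_1 acts by ∂[p,q,r] = [q,r] − [p,r] + [p,q]. For instance
  ∂[1,2,3] = [2,3] − [1,3] + [1,2],
  ∂[0,2,3] = [2,3] − [0,3] + [0,2].
This gives a 6×4 integer matrix of rank 3; reducing to Smith normal form yields diagonal entries (1,1,1).

Boundary ∂_3: C_3 → C_2 sends each 3-simplex σ to the alternating sum Σ_i (−1)^i (σ with its i-th vertex removed). For instance
  ∂[0,1,2,3] = [1,2,3] − [0,2,3] + [0,1,3] − [0,1,2].
The resulting 4×1 matrix has rank 1, and its Smith normal form has invariant factors (1).

Reading off H_k = ker ∂_k / im ∂_{k+1}:

  H_1: rank ker ∂_1 − rank ∂_2 = (6 − 3) − 3 = 0, and the invariant factors of ∂_2 are all 1, so H_1 ≅ 0.

H_1 = 0.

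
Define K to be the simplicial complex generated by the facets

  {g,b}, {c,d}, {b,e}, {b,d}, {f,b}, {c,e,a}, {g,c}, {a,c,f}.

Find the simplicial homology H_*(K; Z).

H_0 = Z,  H_1 = Z^3,  H_2 = 0.

Order the vertices as a < b < c < d < e < f < g. Listing each simplex with vertices in this order, K has dimension 2 with simplices:

  0-simplices (7): a, b, c, d, e, f, g
  1-simplices (11): ac, ae, af, bd, be, bf, bg, cd, ce, cf, cg
  2-simplices (2): ace, acf

giving chain groups C_0 ≅ Z^7, C_1 ≅ Z^11, C_2 ≅ Z^2.

The boundary map ∂_1: C_1 → C_0 maps an edge to its endpoints' difference, ∂[p,q] = q − p. For instance
  ∂bf = f − b.
The 7×11 boundary matrix has rank 6 and Smith normal form diag(1,1,1,1,1,1).

∂_2: C_2 → C_1 acts by ∂[p,q,r] = [q,r] − [p,r] + [p,q]. For instance
  ∂acf = cf − af + ac,
  ∂ace = ce − ae + ac.
This gives a 11×2 integer matrix of rank 2; reducing to Smith normal form yields diagonal entries (1,1).

Now H_k = ker ∂_k / im ∂_{k+1}, so:

  H_0: rank C_0 − rank ∂_1 = 7 − 6 = 1, and the invariant factors of ∂_1 are all 1, so H_0 ≅ Z.
  H_1: rank ker ∂_1 − rank ∂_2 = (11 − 6) − 2 = 3, and the invariant factors of ∂_2 are all 1, so H_1 ≅ Z^3.
  H_2: rank ker ∂_2 − rank ∂_3 = (2 − 2) − 0 = 0, and there is no ∂_3, so H_2 ≅ 0.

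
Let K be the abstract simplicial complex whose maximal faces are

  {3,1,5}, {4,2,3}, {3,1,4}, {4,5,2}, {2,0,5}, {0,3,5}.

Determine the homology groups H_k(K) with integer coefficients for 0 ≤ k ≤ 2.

Take the total order 0 < 1 < 2 < 3 < 4 < 5 on the vertex set. Then K (dimension 2) consists of the simplices:

  0-simplices (6): [0], [1], [2], [3], [4], [5]
  1-simplices (12): [0,2], [0,3], [0,5], [1,3], [1,4], [1,5], [2,3], [2,4], [2,5], [3,4], [3,5], [4,5]
  2-simplices (6): [0,2,5], [0,3,5], [1,3,4], [1,3,5], [2,3,4], [2,4,5]

giving chain groups C_0 ≅ Z^6, C_1 ≅ Z^12, C_2 ≅ Z^6.

Boundary ∂_1: C_1 → C_0 maps an edge to its endpoints' difference, ∂[p,q] = q − p.
This gives a 6×12 integer matrix of rank 5; reducing to Smith normal form yields diagonal entries (1,1,1,1,1).

The boundary map ∂_2: C_2 → C_1 maps a triangle to the signed sum of its edges. For instance
  ∂[2,3,4] = [3,4] − [2,4] + [2,3],
  ∂[1,3,5] = [3,5] − [1,5] + [1,3].
The 12×6 boundary matrix has rank 6 and Smith normal form diag(1,1,1,1,1,1).

Computing H_k = (kernel of ∂_k) / (image of ∂_{k+1}):

  H_0: rank C_0 − rank ∂_1 = 6 − 5 = 1, and the invariant factors of ∂_1 are all 1, so H_0 = Z.
  H_1: rank ker ∂_1 − rank ∂_2 = (12 − 5) − 6 = 1, and the invariant factors of ∂_2 are all 1, so H_1 = Z.
  H_2: rank ker ∂_2 − rank ∂_3 = (6 − 6) − 0 = 0, and there is no ∂_3, so H_2 = 0.

H_0 ≅ Z,  H_1 ≅ Z,  H_2 = 0.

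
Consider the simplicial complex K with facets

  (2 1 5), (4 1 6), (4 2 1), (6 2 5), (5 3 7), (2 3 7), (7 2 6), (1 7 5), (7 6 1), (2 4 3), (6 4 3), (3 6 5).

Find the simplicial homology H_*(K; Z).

We work with the vertex ordering 1 < 2 < 3 < 4 < 5 < 6 < 7. The simplices of K, each written with vertices in increasing order, are:

  0-simplices (7): [1], [2], [3], [4], [5], [6], [7]
  1-simplices (18): [1,2], [1,4], [1,5], [1,6], [1,7], [2,3], [2,4], [2,5], [2,6], [2,7], [3,4], [3,5], [3,6], [3,7], [4,6], [5,6], [5,7], [6,7]
  2-simplices (12): [1,2,4], [1,2,5], [1,4,6], [1,5,7], [1,6,7], [2,3,4], [2,3,7], [2,5,6], [2,6,7], [3,4,6], [3,5,6], [3,5,7]

Hence C_0 ≅ Z^7, C_1 ≅ Z^18, C_2 ≅ Z^12.

The boundary map ∂_1: C_1 → C_0 sends each edge [p,q] (with p < q) to q − p. For instance
  ∂[2,5] = [5] − [2].
As a 7×18 matrix over Z this has rank 6, with invariant factors (1,1,1,1,1,1).

Boundary ∂_2: C_2 → C_1 maps a triangle to the signed sum of its edges. For instance
  ∂[1,2,5] = [2,5] − [1,5] + [1,2],
  ∂[1,5,7] = [5,7] − [1,7] + [1,5].
The resulting 18×12 matrix has rank 12, and its Smith normal form has invariant factors (1,1,1,1,1,1,1,1,1,1,1,2).

Reading off H_k = ker ∂_k / im ∂_{k+1}:

  H_0: rank C_0 − rank ∂_1 = 7 − 6 = 1, and the invariant factors of ∂_1 are all 1, so H_0 = Z.
  H_1: rank ker ∂_1 − rank ∂_2 = (18 − 6) − 12 = 0, and ∂_2 has invariant factor 2 > 1, so H_1 = Z_2.
  H_2: rank ker ∂_2 − rank ∂_3 = (12 − 12) − 0 = 0, and there is no ∂_3, so H_2 = 0.

(K is a triangulation of the real projective plane RP^2.)

H_0 ≅ Z,  H_1 ≅ Z_2,  H_2 = 0.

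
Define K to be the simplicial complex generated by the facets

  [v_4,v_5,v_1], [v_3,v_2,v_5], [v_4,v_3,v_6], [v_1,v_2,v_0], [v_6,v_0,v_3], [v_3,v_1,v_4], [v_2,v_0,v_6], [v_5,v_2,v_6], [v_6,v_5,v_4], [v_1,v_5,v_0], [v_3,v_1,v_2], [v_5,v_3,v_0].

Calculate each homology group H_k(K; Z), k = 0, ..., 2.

Take the total order v_0 < v_1 < v_2 < v_3 < v_4 < v_5 < v_6 on the vertex set. Then K (dimension 2) consists of the simplices:

  0-simplices (7): [v_0], [v_1], [v_2], [v_3], [v_4], [v_5], [v_6]
  1-simplices (18): (18 of them)
  2-simplices (12): (12 of them)

Hence C_0 ≅ Z^7, C_1 ≅ Z^18, C_2 ≅ Z^12.

Boundary ∂_1: C_1 → C_0 sends each edge [p,q] (with p < q) to q − p. For instance
  ∂[v_3,v_6] = [v_6] − [v_3].
This gives a 7×18 integer matrix of rank 6; reducing to Smith normal form yields diagonal entries (1,1,1,1,1,1).

The boundary map ∂_2: C_2 → C_1 acts by ∂[p,q,r] = [q,r] − [p,r] + [p,q]. For instance
  ∂[v_2,v_3,v_5] = [v_3,v_5] − [v_2,v_5] + [v_2,v_3],
  ∂[v_4,v_5,v_6] = [v_5,v_6] − [v_4,v_6] + [v_4,v_5].
As a 18×12 matrix over Z this has rank 12, with invariant factors (1,1,1,1,1,1,1,1,1,1,1,2).

Now H_k = ker ∂_k / im ∂_{k+1}, so:

  H_0: rank C_0 − rank ∂_1 = 7 − 6 = 1, and the invariant factors of ∂_1 are all 1, so H_0 ≅ Z.
  H_1: rank ker ∂_1 − rank ∂_2 = (18 − 6) − 12 = 0, and ∂_2 has invariant factor 2 > 1, so H_1 ≅ Z/2.
  H_2: rank ker ∂_2 − rank ∂_3 = (12 − 12) − 0 = 0, and there is no ∂_3, so H_2 ≅ 0.

(K is a triangulation of the real projective plane RP^2.)

H_0 ≅ Z,  H_1 ≅ Z/2,  H_2 = 0.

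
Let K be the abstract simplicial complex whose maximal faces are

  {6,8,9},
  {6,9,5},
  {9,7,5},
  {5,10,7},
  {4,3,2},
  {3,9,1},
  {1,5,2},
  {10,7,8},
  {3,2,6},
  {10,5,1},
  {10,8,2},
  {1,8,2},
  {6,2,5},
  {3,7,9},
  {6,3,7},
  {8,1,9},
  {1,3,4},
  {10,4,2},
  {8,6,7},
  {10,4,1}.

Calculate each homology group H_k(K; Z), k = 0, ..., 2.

We work with the vertex ordering 1 < 2 < 3 < 4 < 5 < 6 < 7 < 8 < 9 < 10. The simplices of K, each written with vertices in increasing order, are:

  0-simplices (10): [1], [2], [3], [4], [5], [6], [7], [8], [9], [10]
  1-simplices (30): (30 of them)
  2-simplices (20): (20 of them)

so the chain groups are C_0 ≅ Z^10, C_1 ≅ Z^30, C_2 ≅ Z^20.

∂_1: C_1 → C_0 sends each edge [p,q] (with p < q) to q − p. For instance
  ∂[5,7] = [7] − [5].
The 10×30 boundary matrix has rank 9 and Smith normal form diag(1,1,1,1,1,1,1,1,1).

∂_2: C_2 → C_1 acts by ∂[p,q,r] = [q,r] − [p,r] + [p,q]. For instance
  ∂[5,7,9] = [7,9] − [5,9] + [5,7],
  ∂[5,6,9] = [6,9] − [5,9] + [5,6].
As a 30×20 matrix over Z this has rank 20, with invariant factors (1,1,1,1,1,1,1,1,1,1,1,1,1,1,1,1,1,1,1,2).

From H_k ≅ ker(∂_k) / im(∂_{k+1}) we obtain:

  H_0: rank C_0 − rank ∂_1 = 10 − 9 = 1, and the invariant factors of ∂_1 are all 1, so H_0 = Z.
  H_1: rank ker ∂_1 − rank ∂_2 = (30 − 9) − 20 = 1, and ∂_2 has invariant factor 2 > 1, so H_1 = Z ⊕ Z/2.
  H_2: rank ker ∂_2 − rank ∂_3 = (20 − 20) − 0 = 0, and there is no ∂_3, so H_2 = 0.

H_0 = Z,  H_1 = Z ⊕ Z/2,  H_2 = 0.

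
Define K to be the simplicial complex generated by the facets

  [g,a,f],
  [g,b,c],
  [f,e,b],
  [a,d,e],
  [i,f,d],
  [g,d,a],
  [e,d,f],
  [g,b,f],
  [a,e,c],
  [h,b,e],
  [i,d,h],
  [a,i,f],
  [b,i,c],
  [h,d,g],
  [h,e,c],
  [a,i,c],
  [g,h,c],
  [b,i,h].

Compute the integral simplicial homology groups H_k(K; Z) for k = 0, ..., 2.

K has 9 vertices, 27 edges, 18 triangles.
rank ∂_0 = 0, rank ∂_1 = 8 ⇒ b_0 = 9 − 0 − 8 = 1; all invariant factors of ∂_1 are 1 so no torsion. So H_0 = Z.
rank ∂_1 = 8, rank ∂_2 = 18 ⇒ b_1 = 27 − 8 − 18 = 1; ∂_2 has invariant factor(s) [2] giving torsion. So H_1 = Z ⊕ Z/2Z.
rank ∂_2 = 18, rank ∂_3 = 0 ⇒ b_2 = 18 − 18 − 0 = 0. So H_2 = 0.

H_0 ≅ Z,  H_1 ≅ Z ⊕ Z/2Z,  H_2 = 0.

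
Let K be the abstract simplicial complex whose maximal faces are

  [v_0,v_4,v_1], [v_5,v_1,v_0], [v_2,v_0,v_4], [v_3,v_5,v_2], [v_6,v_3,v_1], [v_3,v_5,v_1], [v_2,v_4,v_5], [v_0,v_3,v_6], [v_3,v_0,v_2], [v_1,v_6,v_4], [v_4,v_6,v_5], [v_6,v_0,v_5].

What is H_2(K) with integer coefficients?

Fix the vertex order v_0 < v_1 < v_2 < v_3 < v_4 < v_5 < v_6 and write every simplex with vertices in increasing order. Then dim K = 2 and the simplices of K are:

  0-simplices (7): [v_0], [v_1], [v_2], [v_3], [v_4], [v_5], [v_6]
  1-simplices (18): (18 of them)
  2-simplices (12): (12 of them)

giving chain groups C_0 ≅ Z^7, C_1 ≅ Z^18, C_2 ≅ Z^12.

The boundary map ∂_1: C_1 → C_0 is given by ∂[p,q] = [q] − [p]. For instance
  ∂[v_4,v_6] = [v_6] − [v_4].
The resulting 7×18 matrix has rank 6, and its Smith normal form has invariant factors (1,1,1,1,1,1).

∂_2: C_2 → C_1 acts by ∂[p,q,r] = [q,r] − [p,r] + [p,q]. For instance
  ∂[v_0,v_1,v_4] = [v_1,v_4] − [v_0,v_4] + [v_0,v_1],
  ∂[v_4,v_5,v_6] = [v_5,v_6] − [v_4,v_6] + [v_4,v_5].
As a 18×12 matrix over Z this has rank 12, with invariant factors (1,1,1,1,1,1,1,1,1,1,1,2).

Now H_k = ker ∂_k / im ∂_{k+1}, so:

  H_2: rank ker ∂_2 − rank ∂_3 = (12 − 12) − 0 = 0, and there is no ∂_3, so H_2 ≅ 0.

(K is a triangulation of the real projective plane RP^2.)

H_2 = 0.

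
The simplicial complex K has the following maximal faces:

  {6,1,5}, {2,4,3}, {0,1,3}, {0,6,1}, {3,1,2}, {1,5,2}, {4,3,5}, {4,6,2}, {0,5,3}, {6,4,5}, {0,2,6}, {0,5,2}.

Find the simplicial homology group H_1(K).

Take the total order 0 < 1 < 2 < 3 < 4 < 5 < 6 on the vertex set. Then K (dimension 2) consists of the simplices:

  0-simplices (7): [0], [1], [2], [3], [4], [5], [6]
  1-simplices (18): [0,1], [0,2], [0,3], [0,5], [0,6], [1,2], [1,3], [1,5], [1,6], [2,3], [2,4], [2,5], [2,6], [3,4], [3,5], [4,5], [4,6], [5,6]
  2-simplices (12): [0,1,3], [0,1,6], [0,2,5], [0,2,6], [0,3,5], [1,2,3], [1,2,5], [1,5,6], [2,3,4], [2,4,6], [3,4,5], [4,5,6]

Hence C_0 ≅ Z^7, C_1 ≅ Z^18, C_2 ≅ Z^12.

Boundary ∂_1: C_1 → C_0 is given by ∂[p,q] = [q] − [p]. For instance
  ∂[4,6] = [6] − [4].
This gives a 7×18 integer matrix of rank 6; reducing to Smith normal form yields diagonal entries (1,1,1,1,1,1).

The boundary map ∂_2: C_2 → C_1 acts by ∂[p,q,r] = [q,r] − [p,r] + [p,q]. For instance
  ∂[0,3,5] = [3,5] − [0,5] + [0,3],
  ∂[3,4,5] = [4,5] − [3,5] + [3,4].
As a 18×12 matrix over Z this has rank 12, with invariant factors (1,1,1,1,1,1,1,1,1,1,1,2).

Now H_k = ker ∂_k / im ∂_{k+1}, so:

  H_1: rank ker ∂_1 − rank ∂_2 = (18 − 6) − 12 = 0, and ∂_2 has invariant factor 2 > 1, so H_1 ≅ Z/2.

H_1 ≅ Z/2.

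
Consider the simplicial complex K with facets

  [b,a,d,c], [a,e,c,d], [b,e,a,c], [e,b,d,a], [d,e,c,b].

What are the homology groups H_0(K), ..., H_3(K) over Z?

Take the total order a < b < c < d < e on the vertex set. Then K (dimension 3) consists of the simplices:

  0-simplices (5): a, b, c, d, e
  1-simplices (10): ab, ac, ad, ae, bc, bd, be, cd, ce, de
  2-simplices (10): abc, abd, abe, acd, ace, ade, bcd, bce, bde, cde
  3-simplices (5): abcd, abce, abde, acde, bcde

giving chain groups C_0 ≅ Z^5, C_1 ≅ Z^10, C_2 ≅ Z^10, C_3 ≅ Z^5.

∂_1: C_1 → C_0 sends each edge [p,q] (with p < q) to q − p. For instance
  ∂de = e − d.
As a 5×10 matrix over Z this has rank 4, with invariant factors (1,1,1,1).

Boundary ∂_2: C_2 → C_1 maps a triangle to the signed sum of its edges. For instance
  ∂abd = bd − ad + ab,
  ∂ade = de − ae + ad.
The 10×10 boundary matrix has rank 6 and Smith normal form diag(1,1,1,1,1,1).

∂_3: C_3 → C_2 sends each 3-simplex σ to the alternating sum Σ_i (−1)^i (σ with its i-th vertex removed). For instance
  ∂abde = bde − ade + abe − abd,
  ∂acde = cde − ade + ace − acd.
This gives a 10×5 integer matrix of rank 4; reducing to Smith normal form yields diagonal entries (1,1,1,1).

From H_k ≅ ker(∂_k) / im(∂_{k+1}) we obtain:

  H_0: rank C_0 − rank ∂_1 = 5 − 4 = 1, and the invariant factors of ∂_1 are all 1, so H_0 = Z.
  H_1: rank ker ∂_1 − rank ∂_2 = (10 − 4) − 6 = 0, and the invariant factors of ∂_2 are all 1, so H_1 = 0.
  H_2: rank ker ∂_2 − rank ∂_3 = (10 − 6) − 4 = 0, and the invariant factors of ∂_3 are all 1, so H_2 = 0.
  H_3: rank ker ∂_3 − rank ∂_4 = (5 − 4) − 0 = 1, and there is no ∂_4, so H_3 = Z.

As a check, the Euler characteristic is 5 − 10 + 10 − 5 = 0, which agrees with 1 − 0 + 0 − 1 = 0.

H_0 ≅ Z,  H_1 = 0,  H_2 = 0,  H_3 ≅ Z.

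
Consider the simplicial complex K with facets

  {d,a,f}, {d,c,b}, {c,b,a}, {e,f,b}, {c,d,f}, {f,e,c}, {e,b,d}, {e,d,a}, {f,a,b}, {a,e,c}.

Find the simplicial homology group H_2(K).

H_2 = 0.

We work with the vertex ordering a < b < c < d < e < f. The simplices of K, each written with vertices in increasing order, are:

  0-simplices (6): a, b, c, d, e, f
  1-simplices (15): ab, ac, ad, ae, af, bc, bd, be, bf, cd, ce, cf, de, df, ef
  2-simplices (10): abc, abf, ace, ade, adf, bcd, bde, bef, cdf, cef

giving chain groups C_0 ≅ Z^6, C_1 ≅ Z^15, C_2 ≅ Z^10.

Boundary ∂_1: C_1 → C_0 is given by ∂[p,q] = [q] − [p].
The 6×15 boundary matrix has rank 5 and Smith normal form diag(1,1,1,1,1).

Boundary ∂_2: C_2 → C_1 sends each 2-simplex [p,q,r] to [q,r] − [p,r] + [p,q]. For instance
  ∂abf = bf − af + ab,
  ∂ade = de − ae + ad.
As a 15×10 matrix over Z this has rank 10, with invariant factors (1,1,1,1,1,1,1,1,1,2).

Reading off H_k = ker ∂_k / im ∂_{k+1}:

  H_2: rank ker ∂_2 − rank ∂_3 = (10 − 10) − 0 = 0, and there is no ∂_3, so H_2 = 0.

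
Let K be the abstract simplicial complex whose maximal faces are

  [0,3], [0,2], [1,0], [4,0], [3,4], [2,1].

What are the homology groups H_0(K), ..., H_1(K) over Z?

Fix the vertex order 0 < 1 < 2 < 3 < 4 and write every simplex with vertices in increasing order. Then dim K = 1 and the simplices of K are:

  0-simplices (5): [0], [1], [2], [3], [4]
  1-simplices (6): [0,1], [0,2], [0,3], [0,4], [1,2], [3,4]

Hence C_0 ≅ Z^5, C_1 ≅ Z^6.

The boundary map ∂_1: C_1 → C_0 is given by ∂[p,q] = [q] − [p].
As a 5×6 matrix over Z this has rank 4, with invariant factors (1,1,1,1).

Computing H_k = (kernel of ∂_k) / (image of ∂_{k+1}):

  H_0: rank C_0 − rank ∂_1 = 5 − 4 = 1, and the invariant factors of ∂_1 are all 1, so H_0 ≅ Z.
  H_1: rank ker ∂_1 − rank ∂_2 = (6 − 4) − 0 = 2, and there is no ∂_2, so H_1 ≅ Z^2.

(K is a triangulation of a wedge of 2 circles.)

H_0 ≅ Z,  H_1 ≅ Z^2.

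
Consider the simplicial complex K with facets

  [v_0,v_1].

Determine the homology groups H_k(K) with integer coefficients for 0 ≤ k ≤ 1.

H_0 ≅ Z,  H_1 = 0.

We work with the vertex ordering v_0 < v_1. The simplices of K, each written with vertices in increasing order, are:

  0-simplices (2): [v_0], [v_1]
  1-simplices (1): [v_0,v_1]

so the chain groups are C_0 ≅ Z^2, C_1 ≅ Z^1.

The boundary map ∂_1: C_1 → C_0 maps an edge to its endpoints' difference, ∂[p,q] = q − p. For instance
  ∂[v_0,v_1] = [v_1] − [v_0].
This gives a 2×1 integer matrix of rank 1; reducing to Smith normal form yields diagonal entries (1).

Computing H_k = (kernel of ∂_k) / (image of ∂_{k+1}):

  H_0: rank C_0 − rank ∂_1 = 2 − 1 = 1, and the invariant factors of ∂_1 are all 1, so H_0 ≅ Z.
  H_1: rank ker ∂_1 − rank ∂_2 = (1 − 1) − 0 = 0, and there is no ∂_2, so H_1 ≅ 0.

(K is a triangulation of the 1-simplex.)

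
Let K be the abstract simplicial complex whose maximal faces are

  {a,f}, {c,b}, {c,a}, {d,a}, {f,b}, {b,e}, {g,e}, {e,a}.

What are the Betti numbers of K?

b_0 = 1, b_1 = 2.

We work with the vertex ordering a < b < c < d < e < f < g. The simplices of K, each written with vertices in increasing order, are:

  0-simplices (7): a, b, c, d, e, f, g
  1-simplices (8): ac, ad, ae, af, bc, be, bf, eg

Hence C_0 ≅ Z^7, C_1 ≅ Z^8.

∂_1: C_1 → C_0 maps an edge to its endpoints' difference, ∂[p,q] = q − p. For instance
  ∂ae = e − a.
As a 7×8 matrix over Z this has rank 6, with invariant factors (1,1,1,1,1,1).

Now H_k = ker ∂_k / im ∂_{k+1}, so:

  H_0: rank C_0 − rank ∂_1 = 7 − 6 = 1, and the invariant factors of ∂_1 are all 1, so H_0 ≅ Z.
  H_1: rank ker ∂_1 − rank ∂_2 = (8 − 6) − 0 = 2, and there is no ∂_2, so H_1 ≅ Z^2.

As a check, the Euler characteristic is 7 − 8 = -1, which agrees with 1 − 2 = -1.

Hence the Betti numbers are b_0 = 1, b_1 = 2.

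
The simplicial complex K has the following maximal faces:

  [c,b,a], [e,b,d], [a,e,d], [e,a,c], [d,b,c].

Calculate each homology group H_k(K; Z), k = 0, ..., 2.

Take the total order a < b < c < d < e on the vertex set. Then K (dimension 2) consists of the simplices:

  0-simplices (5): a, b, c, d, e
  1-simplices (10): ab, ac, ad, ae, bc, bd, be, cd, ce, de
  2-simplices (5): abc, ace, ade, bcd, bde

giving chain groups C_0 ≅ Z^5, C_1 ≅ Z^10, C_2 ≅ Z^5.

∂_1: C_1 → C_0 is given by ∂[p,q] = [q] − [p]. For instance
  ∂ab = b − a.
The resulting 5×10 matrix has rank 4, and its Smith normal form has invariant factors (1,1,1,1).

∂_2: C_2 → C_1 sends each 2-simplex [p,q,r] to [q,r] − [p,r] + [p,q]. For instance
  ∂ade = de − ae + ad,
  ∂bcd = cd − bd + bc.
This gives a 10×5 integer matrix of rank 5; reducing to Smith normal form yields diagonal entries (1,1,1,1,1).

Computing H_k = (kernel of ∂_k) / (image of ∂_{k+1}):

  H_0: rank C_0 − rank ∂_1 = 5 − 4 = 1, and the invariant factors of ∂_1 are all 1, so H_0 = Z.
  H_1: rank ker ∂_1 − rank ∂_2 = (10 − 4) − 5 = 1, and the invariant factors of ∂_2 are all 1, so H_1 = Z.
  H_2: rank ker ∂_2 − rank ∂_3 = (5 − 5) − 0 = 0, and there is no ∂_3, so H_2 = 0.

H_0 = Z,  H_1 = Z,  H_2 = 0.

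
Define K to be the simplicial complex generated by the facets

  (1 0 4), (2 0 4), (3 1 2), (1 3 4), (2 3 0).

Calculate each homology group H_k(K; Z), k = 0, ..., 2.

Fix the vertex order 0 < 1 < 2 < 3 < 4 and write every simplex with vertices in increasing order. Then dim K = 2 and the simplices of K are:

  0-simplices (5): [0], [1], [2], [3], [4]
  1-simplices (10): [0,1], [0,2], [0,3], [0,4], [1,2], [1,3], [1,4], [2,3], [2,4], [3,4]
  2-simplices (5): [0,1,4], [0,2,3], [0,2,4], [1,2,3], [1,3,4]

so the chain groups are C_0 ≅ Z^5, C_1 ≅ Z^10, C_2 ≅ Z^5.

∂_1: C_1 → C_0 sends each edge [p,q] (with p < q) to q − p.
The resulting 5×10 matrix has rank 4, and its Smith normal form has invariant factors (1,1,1,1).

The boundary map ∂_2: C_2 → C_1 acts by ∂[p,q,r] = [q,r] − [p,r] + [p,q]. For instance
  ∂[0,2,4] = [2,4] − [0,4] + [0,2],
  ∂[0,1,4] = [1,4] − [0,4] + [0,1].
As a 10×5 matrix over Z this has rank 5, with invariant factors (1,1,1,1,1).

From H_k ≅ ker(∂_k) / im(∂_{k+1}) we obtain:

  H_0: rank C_0 − rank ∂_1 = 5 − 4 = 1, and the invariant factors of ∂_1 are all 1, so H_0 ≅ Z.
  H_1: rank ker ∂_1 − rank ∂_2 = (10 − 4) − 5 = 1, and the invariant factors of ∂_2 are all 1, so H_1 ≅ Z.
  H_2: rank ker ∂_2 − rank ∂_3 = (5 − 5) − 0 = 0, and there is no ∂_3, so H_2 ≅ 0.

As a check, the Euler characteristic is 5 − 10 + 5 = 0, which agrees with 1 − 1 + 0 = 0.

H_0 ≅ Z,  H_1 ≅ Z,  H_2 = 0.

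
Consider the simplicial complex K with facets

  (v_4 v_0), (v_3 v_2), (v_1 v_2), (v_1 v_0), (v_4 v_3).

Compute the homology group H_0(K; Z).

H_0 ≅ Z.

We work with the vertex ordering v_0 < v_1 < v_2 < v_3 < v_4. The simplices of K, each written with vertices in increasing order, are:

  0-simplices (5): [v_0], [v_1], [v_2], [v_3], [v_4]
  1-simplices (5): [v_0,v_1], [v_0,v_4], [v_1,v_2], [v_2,v_3], [v_3,v_4]

so the chain groups are C_0 ≅ Z^5, C_1 ≅ Z^5.

∂_1: C_1 → C_0 maps an edge to its endpoints' difference, ∂[p,q] = q − p.
As a 5×5 matrix over Z this has rank 4, with invariant factors (1,1,1,1).

Now H_k = ker ∂_k / im ∂_{k+1}, so:

  H_0: rank C_0 − rank ∂_1 = 5 − 4 = 1, and the invariant factors of ∂_1 are all 1, so H_0 ≅ Z.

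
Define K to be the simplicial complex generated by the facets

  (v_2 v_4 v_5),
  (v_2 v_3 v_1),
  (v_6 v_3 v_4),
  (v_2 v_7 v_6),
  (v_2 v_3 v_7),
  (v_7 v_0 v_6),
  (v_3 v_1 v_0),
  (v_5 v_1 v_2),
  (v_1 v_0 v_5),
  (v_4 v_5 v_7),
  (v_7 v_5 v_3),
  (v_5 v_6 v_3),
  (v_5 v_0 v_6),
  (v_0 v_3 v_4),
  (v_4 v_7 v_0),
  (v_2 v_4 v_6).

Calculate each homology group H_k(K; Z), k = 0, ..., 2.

We work with the vertex ordering v_0 < v_1 < v_2 < v_3 < v_4 < v_5 < v_6 < v_7. The simplices of K, each written with vertices in increasing order, are:

  0-simplices (8): [v_0], [v_1], [v_2], [v_3], [v_4], [v_5], [v_6], [v_7]
  1-simplices (24): (24 of them)
  2-simplices (16): (16 of them)

so the chain groups are C_0 ≅ Z^8, C_1 ≅ Z^24, C_2 ≅ Z^16.

∂_1: C_1 → C_0 maps an edge to its endpoints' difference, ∂[p,q] = q − p.
This gives a 8×24 integer matrix of rank 7; reducing to Smith normal form yields diagonal entries (1,1,1,1,1,1,1).

Boundary ∂_2: C_2 → C_1 acts by ∂[p,q,r] = [q,r] − [p,r] + [p,q]. For instance
  ∂[v_4,v_5,v_7] = [v_5,v_7] − [v_4,v_7] + [v_4,v_5],
  ∂[v_2,v_6,v_7] = [v_6,v_7] − [v_2,v_7] + [v_2,v_6].
The resulting 24×16 matrix has rank 15, and its Smith normal form has invariant factors (1,1,1,1,1,1,1,1,1,1,1,1,1,1,1).

From H_k ≅ ker(∂_k) / im(∂_{k+1}) we obtain:

  H_0: rank C_0 − rank ∂_1 = 8 − 7 = 1, and the invariant factors of ∂_1 are all 1, so H_0 ≅ Z.
  H_1: rank ker ∂_1 − rank ∂_2 = (24 − 7) − 15 = 2, and the invariant factors of ∂_2 are all 1, so H_1 ≅ Z^2.
  H_2: rank ker ∂_2 − rank ∂_3 = (16 − 15) − 0 = 1, and there is no ∂_3, so H_2 ≅ Z.

(K is a triangulation of the torus T^2.)

H_0 ≅ Z,  H_1 ≅ Z^2,  H_2 ≅ Z.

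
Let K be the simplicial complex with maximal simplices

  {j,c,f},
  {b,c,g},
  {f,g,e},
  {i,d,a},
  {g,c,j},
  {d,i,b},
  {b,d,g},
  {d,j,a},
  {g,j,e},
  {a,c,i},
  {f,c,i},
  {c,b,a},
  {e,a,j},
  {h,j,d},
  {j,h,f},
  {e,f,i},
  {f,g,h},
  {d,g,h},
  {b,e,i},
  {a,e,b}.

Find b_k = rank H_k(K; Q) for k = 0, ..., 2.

Fix the vertex order a < b < c < d < e < f < g < h < i < j and write every simplex with vertices in increasing order. Then dim K = 2 and the simplices of K are:

  0-simplices (10): a, b, c, d, e, f, g, h, i, j
  1-simplices (30): ab, ac, ad, ae, ai, aj, bc, bd, be, bg, bi, cf, cg, ci, cj, dg, dh, di, dj, ef, eg, ei, ej, fg, fh, fi, fj, gh, gj, hj
  2-simplices (20): abc, abe, aci, adi, adj, aej, bcg, bdg, bdi, bei, cfi, cfj, cgj, dgh, dhj, efg, efi, egj, fgh, fhj

so the chain groups are C_0 ≅ Z^10, C_1 ≅ Z^30, C_2 ≅ Z^20.

∂_1: C_1 → C_0 sends each edge [p,q] (with p < q) to q − p. For instance
  ∂ad = d − a.
This gives a 10×30 integer matrix of rank 9; reducing to Smith normal form yields diagonal entries (1,1,1,1,1,1,1,1,1).

The boundary map ∂_2: C_2 → C_1 acts by ∂[p,q,r] = [q,r] − [p,r] + [p,q]. For instance
  ∂dhj = hj − dj + dh,
  ∂aci = ci − ai + ac.
As a 30×20 matrix over Z this has rank 20, with invariant factors (1,1,1,1,1,1,1,1,1,1,1,1,1,1,1,1,1,1,1,2).

From H_k ≅ ker(∂_k) / im(∂_{k+1}) we obtain:

  H_0: rank C_0 − rank ∂_1 = 10 − 9 = 1, and the invariant factors of ∂_1 are all 1, so H_0 ≅ Z.
  H_1: rank ker ∂_1 − rank ∂_2 = (30 − 9) − 20 = 1, and ∂_2 has invariant factor 2 > 1, so H_1 ≅ Z ⊕ Z/2.
  H_2: rank ker ∂_2 − rank ∂_3 = (20 − 20) − 0 = 0, and there is no ∂_3, so H_2 ≅ 0.

As a check, the Euler characteristic is 10 − 30 + 20 = 0, which agrees with 1 − 1 + 0 = 0.

Hence the Betti numbers are b_0 = 1, b_1 = 1, b_2 = 0.

b_0 = 1, b_1 = 1, b_2 = 0.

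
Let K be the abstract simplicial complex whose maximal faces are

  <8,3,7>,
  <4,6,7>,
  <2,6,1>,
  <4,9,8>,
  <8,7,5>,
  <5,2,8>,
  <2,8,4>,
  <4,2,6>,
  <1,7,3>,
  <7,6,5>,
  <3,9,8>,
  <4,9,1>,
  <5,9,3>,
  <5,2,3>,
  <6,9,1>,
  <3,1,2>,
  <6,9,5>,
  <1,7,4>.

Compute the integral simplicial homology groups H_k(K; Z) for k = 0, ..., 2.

H_0 = Z,  H_1 = Z ⊕ Z/2Z,  H_2 = 0.

Fix the vertex order 1 < 2 < 3 < 4 < 5 < 6 < 7 < 8 < 9 and write every simplex with vertices in increasing order. Then dim K = 2 and the simplices of K are:

  0-simplices (9): [1], [2], [3], [4], [5], [6], [7], [8], [9]
  1-simplices (27): (27 of them)
  2-simplices (18): [1,2,3], [1,2,6], [1,3,7], [1,4,7], [1,4,9], [1,6,9], [2,3,5], [2,4,6], [2,4,8], [2,5,8], [3,5,9], [3,7,8], [3,8,9], [4,6,7], [4,8,9], [5,6,7], [5,6,9], [5,7,8]

Hence C_0 ≅ Z^9, C_1 ≅ Z^27, C_2 ≅ Z^18.

The boundary map ∂_1: C_1 → C_0 maps an edge to its endpoints' difference, ∂[p,q] = q − p. For instance
  ∂[4,7] = [7] − [4].
As a 9×27 matrix over Z this has rank 8, with invariant factors (1,1,1,1,1,1,1,1).

The boundary map ∂_2: C_2 → C_1 sends each 2-simplex [p,q,r] to [q,r] − [p,r] + [p,q]. For instance
  ∂[3,5,9] = [5,9] − [3,9] + [3,5],
  ∂[2,3,5] = [3,5] − [2,5] + [2,3].
The 27×18 boundary matrix has rank 18 and Smith normal form diag(1,1,1,1,1,1,1,1,1,1,1,1,1,1,1,1,1,2).

From H_k ≅ ker(∂_k) / im(∂_{k+1}) we obtain:

  H_0: rank C_0 − rank ∂_1 = 9 − 8 = 1, and the invariant factors of ∂_1 are all 1, so H_0 ≅ Z.
  H_1: rank ker ∂_1 − rank ∂_2 = (27 − 8) − 18 = 1, and ∂_2 has invariant factor 2 > 1, so H_1 ≅ Z ⊕ Z/2Z.
  H_2: rank ker ∂_2 − rank ∂_3 = (18 − 18) − 0 = 0, and there is no ∂_3, so H_2 ≅ 0.

(K is a triangulation of the Klein bottle.)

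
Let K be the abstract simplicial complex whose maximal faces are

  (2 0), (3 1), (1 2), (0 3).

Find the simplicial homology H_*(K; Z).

H_0 = Z,  H_1 = Z.

Order the vertices as 0 < 1 < 2 < 3. Listing each simplex with vertices in this order, K has dimension 1 with simplices:

  0-simplices (4): [0], [1], [2], [3]
  1-simplices (4): [0,2], [0,3], [1,2], [1,3]

giving chain groups C_0 ≅ Z^4, C_1 ≅ Z^4.

Boundary ∂_1: C_1 → C_0 sends each edge [p,q] (with p < q) to q − p. For instance
  ∂[0,3] = [3] − [0].
As a 4×4 matrix over Z this has rank 3, with invariant factors (1,1,1).

From H_k ≅ ker(∂_k) / im(∂_{k+1}) we obtain:

  H_0: rank C_0 − rank ∂_1 = 4 − 3 = 1, and the invariant factors of ∂_1 are all 1, so H_0 = Z.
  H_1: rank ker ∂_1 − rank ∂_2 = (4 − 3) − 0 = 1, and there is no ∂_2, so H_1 = Z.

(K is a triangulation of the circle S^1.)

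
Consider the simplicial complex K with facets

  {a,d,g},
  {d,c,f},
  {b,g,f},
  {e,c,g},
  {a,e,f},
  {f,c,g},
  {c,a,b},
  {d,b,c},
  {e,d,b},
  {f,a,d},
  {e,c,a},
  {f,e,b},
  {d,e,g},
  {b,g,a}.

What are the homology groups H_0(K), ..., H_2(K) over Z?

K has 7 vertices, 21 edges, 14 triangles.
rank ∂_0 = 0, rank ∂_1 = 6 ⇒ b_0 = 7 − 0 − 6 = 1; all invariant factors of ∂_1 are 1 so no torsion. So H_0 ≅ Z.
rank ∂_1 = 6, rank ∂_2 = 13 ⇒ b_1 = 21 − 6 − 13 = 2; all invariant factors of ∂_2 are 1 so no torsion. So H_1 ≅ Z^2.
rank ∂_2 = 13, rank ∂_3 = 0 ⇒ b_2 = 14 − 13 − 0 = 1. So H_2 ≅ Z.

H_0 ≅ Z,  H_1 ≅ Z^2,  H_2 ≅ Z.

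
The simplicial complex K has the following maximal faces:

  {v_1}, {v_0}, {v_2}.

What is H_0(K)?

Order the vertices as v_0 < v_1 < v_2. Listing each simplex with vertices in this order, K has dimension 0 with simplices:

  0-simplices (3): [v_0], [v_1], [v_2]

Hence C_0 ≅ Z^3.

From H_k ≅ ker(∂_k) / im(∂_{k+1}) we obtain:

  H_0: rank C_0 − rank ∂_1 = 3 − 0 = 3, and there is no ∂_1, so H_0 = Z^3.

(K is a triangulation of a set of 3 points.)

H_0 ≅ Z^3.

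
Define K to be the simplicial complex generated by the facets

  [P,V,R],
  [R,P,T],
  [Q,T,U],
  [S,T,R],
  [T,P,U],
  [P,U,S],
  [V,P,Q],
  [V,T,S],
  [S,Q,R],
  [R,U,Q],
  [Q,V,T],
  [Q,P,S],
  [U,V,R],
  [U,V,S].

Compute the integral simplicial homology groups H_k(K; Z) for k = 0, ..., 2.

Fix the vertex order P < Q < R < S < T < U < V and write every simplex with vertices in increasing order. Then dim K = 2 and the simplices of K are:

  0-simplices (7): P, Q, R, S, T, U, V
  1-simplices (21): PQ, PR, PS, PT, PU, PV, QR, QS, QT, QU, QV, RS, RT, RU, RV, ST, SU, SV, TU, TV, UV
  2-simplices (14): PQS, PQV, PRT, PRV, PSU, PTU, QRS, QRU, QTU, QTV, RST, RUV, STV, SUV

Hence C_0 ≅ Z^7, C_1 ≅ Z^21, C_2 ≅ Z^14.

∂_1: C_1 → C_0 maps an edge to its endpoints' difference, ∂[p,q] = q − p.
The 7×21 boundary matrix has rank 6 and Smith normal form diag(1,1,1,1,1,1).

The boundary map ∂_2: C_2 → C_1 maps a triangle to the signed sum of its edges. For instance
  ∂RUV = UV − RV + RU,
  ∂RST = ST − RT + RS.
The 21×14 boundary matrix has rank 13 and Smith normal form diag(1,1,1,1,1,1,1,1,1,1,1,1,1).

Reading off H_k = ker ∂_k / im ∂_{k+1}:

  H_0: rank C_0 − rank ∂_1 = 7 − 6 = 1, and the invariant factors of ∂_1 are all 1, so H_0 ≅ Z.
  H_1: rank ker ∂_1 − rank ∂_2 = (21 − 6) − 13 = 2, and the invariant factors of ∂_2 are all 1, so H_1 ≅ Z^2.
  H_2: rank ker ∂_2 − rank ∂_3 = (14 − 13) − 0 = 1, and there is no ∂_3, so H_2 ≅ Z.

H_0 = Z,  H_1 = Z^2,  H_2 = Z.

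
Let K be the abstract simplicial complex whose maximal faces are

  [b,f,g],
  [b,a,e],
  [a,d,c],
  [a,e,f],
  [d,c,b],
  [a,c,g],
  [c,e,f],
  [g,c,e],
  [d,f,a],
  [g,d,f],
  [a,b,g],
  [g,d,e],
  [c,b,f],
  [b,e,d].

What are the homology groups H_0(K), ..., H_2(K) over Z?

H_0 ≅ Z,  H_1 ≅ Z^2,  H_2 ≅ Z.

Order the vertices as a < b < c < d < e < f < g. Listing each simplex with vertices in this order, K has dimension 2 with simplices:

  0-simplices (7): a, b, c, d, e, f, g
  1-simplices (21): ab, ac, ad, ae, af, ag, bc, bd, be, bf, bg, cd, ce, cf, cg, de, df, dg, ef, eg, fg
  2-simplices (14): abe, abg, acd, acg, adf, aef, bcd, bcf, bde, bfg, cef, ceg, deg, dfg

so the chain groups are C_0 ≅ Z^7, C_1 ≅ Z^21, C_2 ≅ Z^14.

The boundary map ∂_1: C_1 → C_0 sends each edge [p,q] (with p < q) to q − p. For instance
  ∂be = e − b.
The resulting 7×21 matrix has rank 6, and its Smith normal form has invariant factors (1,1,1,1,1,1).

Boundary ∂_2: C_2 → C_1 maps a triangle to the signed sum of its edges. For instance
  ∂aef = ef − af + ae,
  ∂dfg = fg − dg + df.
This gives a 21×14 integer matrix of rank 13; reducing to Smith normal form yields diagonal entries (1,1,1,1,1,1,1,1,1,1,1,1,1).

From H_k ≅ ker(∂_k) / im(∂_{k+1}) we obtain:

  H_0: rank C_0 − rank ∂_1 = 7 − 6 = 1, and the invariant factors of ∂_1 are all 1, so H_0 ≅ Z.
  H_1: rank ker ∂_1 − rank ∂_2 = (21 − 6) − 13 = 2, and the invariant factors of ∂_2 are all 1, so H_1 ≅ Z^2.
  H_2: rank ker ∂_2 − rank ∂_3 = (14 − 13) − 0 = 1, and there is no ∂_3, so H_2 ≅ Z.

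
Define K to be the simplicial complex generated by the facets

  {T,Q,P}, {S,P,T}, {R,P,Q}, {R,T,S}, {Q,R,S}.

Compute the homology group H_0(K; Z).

Order the vertices as P < Q < R < S < T. Listing each simplex with vertices in this order, K has dimension 2 with simplices:

  0-simplices (5): P, Q, R, S, T
  1-simplices (10): PQ, PR, PS, PT, QR, QS, QT, RS, RT, ST
  2-simplices (5): PQR, PQT, PST, QRS, RST

so the chain groups are C_0 ≅ Z^5, C_1 ≅ Z^10, C_2 ≅ Z^5.

∂_1: C_1 → C_0 sends each edge [p,q] (with p < q) to q − p. For instance
  ∂RT = T − R.
The resulting 5×10 matrix has rank 4, and its Smith normal form has invariant factors (1,1,1,1).

The boundary map ∂_2: C_2 → C_1 sends each 2-simplex [p,q,r] to [q,r] − [p,r] + [p,q]. For instance
  ∂PQR = QR − PR + PQ,
  ∂PQT = QT − PT + PQ.
This gives a 10×5 integer matrix of rank 5; reducing to Smith normal form yields diagonal entries (1,1,1,1,1).

From H_k ≅ ker(∂_k) / im(∂_{k+1}) we obtain:

  H_0: rank C_0 − rank ∂_1 = 5 − 4 = 1, and the invariant factors of ∂_1 are all 1, so H_0 ≅ Z.

H_0 = Z.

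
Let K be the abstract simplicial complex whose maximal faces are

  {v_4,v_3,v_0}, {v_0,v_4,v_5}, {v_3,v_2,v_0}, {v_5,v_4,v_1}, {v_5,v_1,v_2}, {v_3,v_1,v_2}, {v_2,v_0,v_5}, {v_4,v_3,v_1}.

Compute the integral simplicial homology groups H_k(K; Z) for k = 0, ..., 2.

H_0 ≅ Z,  H_1 = 0,  H_2 ≅ Z.

Order the vertices as v_0 < v_1 < v_2 < v_3 < v_4 < v_5. Listing each simplex with vertices in this order, K has dimension 2 with simplices:

  0-simplices (6): [v_0], [v_1], [v_2], [v_3], [v_4], [v_5]
  1-simplices (12): [v_0,v_2], [v_0,v_3], [v_0,v_4], [v_0,v_5], [v_1,v_2], [v_1,v_3], [v_1,v_4], [v_1,v_5], [v_2,v_3], [v_2,v_5], [v_3,v_4], [v_4,v_5]
  2-simplices (8): [v_0,v_2,v_3], [v_0,v_2,v_5], [v_0,v_3,v_4], [v_0,v_4,v_5], [v_1,v_2,v_3], [v_1,v_2,v_5], [v_1,v_3,v_4], [v_1,v_4,v_5]

Hence C_0 ≅ Z^6, C_1 ≅ Z^12, C_2 ≅ Z^8.

Boundary ∂_1: C_1 → C_0 is given by ∂[p,q] = [q] − [p].
The 6×12 boundary matrix has rank 5 and Smith normal form diag(1,1,1,1,1).

Boundary ∂_2: C_2 → C_1 acts by ∂[p,q,r] = [q,r] − [p,r] + [p,q]. For instance
  ∂[v_0,v_4,v_5] = [v_4,v_5] − [v_0,v_5] + [v_0,v_4],
  ∂[v_1,v_2,v_5] = [v_2,v_5] − [v_1,v_5] + [v_1,v_2].
As a 12×8 matrix over Z this has rank 7, with invariant factors (1,1,1,1,1,1,1).

Reading off H_k = ker ∂_k / im ∂_{k+1}:

  H_0: rank C_0 − rank ∂_1 = 6 − 5 = 1, and the invariant factors of ∂_1 are all 1, so H_0 = Z.
  H_1: rank ker ∂_1 − rank ∂_2 = (12 − 5) − 7 = 0, and the invariant factors of ∂_2 are all 1, so H_1 = 0.
  H_2: rank ker ∂_2 − rank ∂_3 = (8 − 7) − 0 = 1, and there is no ∂_3, so H_2 = Z.

(K is a triangulation of the 2-sphere S^2.)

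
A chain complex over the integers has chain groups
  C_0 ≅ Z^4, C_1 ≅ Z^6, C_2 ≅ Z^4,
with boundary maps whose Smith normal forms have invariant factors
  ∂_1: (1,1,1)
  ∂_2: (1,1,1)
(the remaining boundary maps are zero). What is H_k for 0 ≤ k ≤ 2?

H_0: b_0 = 4 − 0 − 3 = 1; torsion from ∂_1 factors > 1: none. So H_0 ≅ Z.
H_1: b_1 = 6 − 3 − 3 = 0; torsion from ∂_2 factors > 1: none. So H_1 ≅ 0.
H_2: b_2 = 4 − 3 − 0 = 1; torsion from ∂_3 factors > 1: none. So H_2 ≅ Z.

H_0 ≅ Z,  H_1 = 0,  H_2 ≅ Z.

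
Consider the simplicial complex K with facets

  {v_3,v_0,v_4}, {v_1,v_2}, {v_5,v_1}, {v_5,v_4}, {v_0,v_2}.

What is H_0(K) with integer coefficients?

We work with the vertex ordering v_0 < v_1 < v_2 < v_3 < v_4 < v_5. The simplices of K, each written with vertices in increasing order, are:

  0-simplices (6): [v_0], [v_1], [v_2], [v_3], [v_4], [v_5]
  1-simplices (7): [v_0,v_2], [v_0,v_3], [v_0,v_4], [v_1,v_2], [v_1,v_5], [v_3,v_4], [v_4,v_5]
  2-simplices (1): [v_0,v_3,v_4]

giving chain groups C_0 ≅ Z^6, C_1 ≅ Z^7, C_2 ≅ Z^1.

Boundary ∂_1: C_1 → C_0 maps an edge to its endpoints' difference, ∂[p,q] = q − p. For instance
  ∂[v_3,v_4] = [v_4] − [v_3].
This gives a 6×7 integer matrix of rank 5; reducing to Smith normal form yields diagonal entries (1,1,1,1,1).

Boundary ∂_2: C_2 → C_1 acts by ∂[p,q,r] = [q,r] − [p,r] + [p,q]. For instance
  ∂[v_0,v_3,v_4] = [v_3,v_4] − [v_0,v_4] + [v_0,v_3].
This gives a 7×1 integer matrix of rank 1; reducing to Smith normal form yields diagonal entries (1).

Computing H_k = (kernel of ∂_k) / (image of ∂_{k+1}):

  H_0: rank C_0 − rank ∂_1 = 6 − 5 = 1, and the invariant factors of ∂_1 are all 1, so H_0 = Z.

H_0 = Z.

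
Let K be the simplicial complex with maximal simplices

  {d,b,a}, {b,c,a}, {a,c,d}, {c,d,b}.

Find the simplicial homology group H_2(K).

H_2 = Z.

K has 4 vertices, 6 edges, 4 triangles.
rank ∂_2 = 3, rank ∂_3 = 0 ⇒ b_2 = 4 − 3 − 0 = 1. So H_2 ≅ Z.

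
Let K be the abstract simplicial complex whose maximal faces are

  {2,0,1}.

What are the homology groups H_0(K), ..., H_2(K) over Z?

Fix the vertex order 0 < 1 < 2 and write every simplex with vertices in increasing order. Then dim K = 2 and the simplices of K are:

  0-simplices (3): [0], [1], [2]
  1-simplices (3): [0,1], [0,2], [1,2]
  2-simplices (1): [0,1,2]

so the chain groups are C_0 ≅ Z^3, C_1 ≅ Z^3, C_2 ≅ Z^1.

Boundary ∂_1: C_1 → C_0 maps an edge to its endpoints' difference, ∂[p,q] = q − p.
The 3×3 boundary matrix has rank 2 and Smith normal form diag(1,1).

The boundary map ∂_2: C_2 → C_1 maps a triangle to the signed sum of its edges. For instance
  ∂[0,1,2] = [1,2] − [0,2] + [0,1].
As a 3×1 matrix over Z this has rank 1, with invariant factors (1).

Now H_k = ker ∂_k / im ∂_{k+1}, so:

  H_0: rank C_0 − rank ∂_1 = 3 − 2 = 1, and the invariant factors of ∂_1 are all 1, so H_0 ≅ Z.
  H_1: rank ker ∂_1 − rank ∂_2 = (3 − 2) − 1 = 0, and the invariant factors of ∂_2 are all 1, so H_1 ≅ 0.
  H_2: rank ker ∂_2 − rank ∂_3 = (1 − 1) − 0 = 0, and there is no ∂_3, so H_2 ≅ 0.

As a check, the Euler characteristic is 3 − 3 + 1 = 1, which agrees with 1 − 0 + 0 = 1.
(K is a triangulation of the 2-simplex.)

H_0 = Z,  H_1 = 0,  H_2 = 0.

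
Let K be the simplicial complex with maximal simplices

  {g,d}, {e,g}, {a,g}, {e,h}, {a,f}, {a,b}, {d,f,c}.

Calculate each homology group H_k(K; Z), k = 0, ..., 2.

Order the vertices as a < b < c < d < e < f < g < h. Listing each simplex with vertices in this order, K has dimension 2 with simplices:

  0-simplices (8): a, b, c, d, e, f, g, h
  1-simplices (9): ab, af, ag, cd, cf, df, dg, eg, eh
  2-simplices (1): cdf

so the chain groups are C_0 ≅ Z^8, C_1 ≅ Z^9, C_2 ≅ Z^1.

The boundary map ∂_1: C_1 → C_0 maps an edge to its endpoints' difference, ∂[p,q] = q − p.
The resulting 8×9 matrix has rank 7, and its Smith normal form has invariant factors (1,1,1,1,1,1,1).

The boundary map ∂_2: C_2 → C_1 sends each 2-simplex [p,q,r] to [q,r] − [p,r] + [p,q]. For instance
  ∂cdf = df − cf + cd.
This gives a 9×1 integer matrix of rank 1; reducing to Smith normal form yields diagonal entries (1).

Reading off H_k = ker ∂_k / im ∂_{k+1}:

  H_0: rank C_0 − rank ∂_1 = 8 − 7 = 1, and the invariant factors of ∂_1 are all 1, so H_0 ≅ Z.
  H_1: rank ker ∂_1 − rank ∂_2 = (9 − 7) − 1 = 1, and the invariant factors of ∂_2 are all 1, so H_1 ≅ Z.
  H_2: rank ker ∂_2 − rank ∂_3 = (1 − 1) − 0 = 0, and there is no ∂_3, so H_2 ≅ 0.

As a check, the Euler characteristic is 8 − 9 + 1 = 0, which agrees with 1 − 1 + 0 = 0.

H_0 = Z,  H_1 = Z,  H_2 = 0.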